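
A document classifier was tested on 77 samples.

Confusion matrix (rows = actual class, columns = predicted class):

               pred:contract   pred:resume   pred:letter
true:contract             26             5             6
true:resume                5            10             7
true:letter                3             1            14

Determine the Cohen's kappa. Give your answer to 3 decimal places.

Observed agreement pₒ = trace/N = 50/77 = 0.6494
Expected agreement pₑ = Σ (rowᵢ·colᵢ)/N² = (37·34 + 22·16 + 18·27)/77² = 0.3535
κ = (pₒ − pₑ)/(1 − pₑ) = (0.6494 − 0.3535)/(1 − 0.3535) = 0.458

0.458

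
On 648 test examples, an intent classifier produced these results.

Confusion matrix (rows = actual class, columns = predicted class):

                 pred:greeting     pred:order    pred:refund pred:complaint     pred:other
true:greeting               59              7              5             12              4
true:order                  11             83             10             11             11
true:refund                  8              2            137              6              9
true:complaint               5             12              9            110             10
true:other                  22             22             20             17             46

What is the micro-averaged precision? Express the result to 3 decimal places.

0.671

Micro-averaging pools counts across classes: ΣTP=435, ΣFP=213, ΣFN=213.
Micro-precision = TP/(TP+FP) on pooled counts = 0.671 (equals overall accuracy in single-label multiclass).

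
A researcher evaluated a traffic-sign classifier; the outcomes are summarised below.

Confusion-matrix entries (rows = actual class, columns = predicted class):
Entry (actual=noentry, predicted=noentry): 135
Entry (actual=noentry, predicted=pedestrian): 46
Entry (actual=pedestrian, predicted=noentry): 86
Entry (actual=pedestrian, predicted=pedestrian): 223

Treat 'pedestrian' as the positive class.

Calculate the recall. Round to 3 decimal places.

Recall = TP/(TP+FN) = 223/(223+86) = 223/309 = 0.722

0.722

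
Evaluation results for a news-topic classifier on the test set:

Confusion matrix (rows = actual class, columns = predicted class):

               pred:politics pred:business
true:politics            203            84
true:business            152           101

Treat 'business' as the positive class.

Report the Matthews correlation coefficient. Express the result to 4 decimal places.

MCC = (TP·TN − FP·FN) / √((TP+FP)(TP+FN)(TN+FP)(TN+FN))
Numerator = 101·203 − 84·152 = 7735
Denominator = √(185·253·287·355) = √4768727425 = 69055.9731
MCC = 7735 / 69055.9731 = 0.1120

0.1120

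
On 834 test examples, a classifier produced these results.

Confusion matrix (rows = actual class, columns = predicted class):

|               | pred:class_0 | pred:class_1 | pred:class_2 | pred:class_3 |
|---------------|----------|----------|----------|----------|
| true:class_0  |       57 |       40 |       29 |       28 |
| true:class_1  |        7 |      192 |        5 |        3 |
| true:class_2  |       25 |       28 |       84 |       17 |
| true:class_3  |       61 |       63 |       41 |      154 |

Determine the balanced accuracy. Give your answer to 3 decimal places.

0.581

Balanced accuracy = mean of per-class recall.
  class_0: recall = 57/154 = 0.3701
  class_1: recall = 192/207 = 0.9275
  class_2: recall = 84/154 = 0.5455
  class_3: recall = 154/319 = 0.4828
Mean = (0.3701 + 0.9275 + 0.5455 + 0.4828) / 4 = 0.581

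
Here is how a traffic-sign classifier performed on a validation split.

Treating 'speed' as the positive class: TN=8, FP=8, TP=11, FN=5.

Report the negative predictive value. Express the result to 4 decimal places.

0.6154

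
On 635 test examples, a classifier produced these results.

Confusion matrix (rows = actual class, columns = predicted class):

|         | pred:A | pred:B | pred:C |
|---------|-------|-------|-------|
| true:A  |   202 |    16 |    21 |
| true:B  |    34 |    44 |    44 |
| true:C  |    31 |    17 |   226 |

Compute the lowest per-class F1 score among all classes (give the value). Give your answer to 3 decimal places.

Per-class F1 score (2·TP/(2·TP+FP+FN)):
  A: TP=202, FP=34+31=65, FN=16+21=37 → 404/506 = 0.7984
  B: TP=44, FP=16+17=33, FN=34+44=78 → 88/199 = 0.4422
  C: TP=226, FP=21+44=65, FN=31+17=48 → 452/565 = 0.8000
Lowest is class 'B' with F1 score = 0.442.

0.442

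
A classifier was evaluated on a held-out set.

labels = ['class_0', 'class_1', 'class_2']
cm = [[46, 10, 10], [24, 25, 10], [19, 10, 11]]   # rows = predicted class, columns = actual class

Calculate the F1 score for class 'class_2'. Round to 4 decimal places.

Take TP from the diagonal, FP from the rest of the 'class_2' prediction marginal, FN from the rest of the 'class_2' actual marginal.
F1 score = 2·TP/(2·TP+FP+FN).
class_2: TP=11, FP=19+10=29, FN=10+10=20 → 22/71 = 0.30986

0.3099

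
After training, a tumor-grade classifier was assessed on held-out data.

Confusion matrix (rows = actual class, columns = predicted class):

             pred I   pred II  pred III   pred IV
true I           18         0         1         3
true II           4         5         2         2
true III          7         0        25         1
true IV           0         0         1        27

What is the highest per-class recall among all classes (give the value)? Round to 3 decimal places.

Per-class recall (TP/(TP+FN)):
  I: TP=18, FN=0+1+3=4 → 18/22 = 0.8182
  II: TP=5, FN=4+2+2=8 → 5/13 = 0.3846
  III: TP=25, FN=7+0+1=8 → 25/33 = 0.7576
  IV: TP=27, FN=0+0+1=1 → 27/28 = 0.9643
Highest is class 'IV' with recall = 0.964.

0.964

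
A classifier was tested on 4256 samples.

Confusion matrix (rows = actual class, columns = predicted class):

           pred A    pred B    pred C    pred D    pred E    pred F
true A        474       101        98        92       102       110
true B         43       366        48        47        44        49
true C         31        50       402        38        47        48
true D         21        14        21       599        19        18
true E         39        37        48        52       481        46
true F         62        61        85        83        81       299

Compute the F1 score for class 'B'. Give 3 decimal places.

F1 score = 2·TP/(2·TP+FP+FN).
B: TP=366, FP=101+50+14+37+61=263, FN=43+48+47+44+49=231 → 732/1226 = 0.5971

0.597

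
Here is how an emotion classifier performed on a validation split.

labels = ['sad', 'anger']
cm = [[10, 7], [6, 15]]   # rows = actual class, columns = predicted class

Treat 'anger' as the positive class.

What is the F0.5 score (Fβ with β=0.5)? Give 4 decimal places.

0.6881

Fβ = (1+β²)·TP / ((1+β²)·TP + β²·FN + FP), with β²=1/4
= 1.25·15 / (1.25·15 + 0.25·6 + 7) = 0.6881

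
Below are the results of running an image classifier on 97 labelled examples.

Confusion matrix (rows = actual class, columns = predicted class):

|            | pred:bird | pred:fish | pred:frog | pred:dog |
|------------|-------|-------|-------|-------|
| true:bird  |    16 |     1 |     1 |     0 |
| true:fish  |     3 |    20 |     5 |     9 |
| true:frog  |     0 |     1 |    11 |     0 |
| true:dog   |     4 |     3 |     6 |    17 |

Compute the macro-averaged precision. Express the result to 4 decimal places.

0.6569

Per-class precision (TP/(TP+FP)):
  bird: TP=16, FP=3+0+4=7 → 16/23 = 0.69565
  fish: TP=20, FP=1+1+3=5 → 20/25 = 0.80000
  frog: TP=11, FP=1+5+6=12 → 11/23 = 0.47826
  dog: TP=17, FP=0+9+0=9 → 17/26 = 0.65385
Macro-precision = mean = (0.69565 + 0.80000 + 0.47826 + 0.65385) / 4 = 0.6569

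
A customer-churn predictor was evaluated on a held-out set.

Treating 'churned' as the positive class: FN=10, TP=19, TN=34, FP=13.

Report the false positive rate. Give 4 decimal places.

0.2766

FPR = FP/(FP+TN) = 13/(13+34) = 0.2766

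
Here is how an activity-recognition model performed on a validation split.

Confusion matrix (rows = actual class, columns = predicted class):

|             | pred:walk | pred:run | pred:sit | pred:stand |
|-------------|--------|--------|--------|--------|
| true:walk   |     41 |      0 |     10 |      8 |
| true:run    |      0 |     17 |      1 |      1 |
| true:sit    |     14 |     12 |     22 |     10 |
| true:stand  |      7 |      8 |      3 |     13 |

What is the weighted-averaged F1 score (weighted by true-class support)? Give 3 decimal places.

Per-class F1 score (2·TP/(2·TP+FP+FN)):
  walk: TP=41, FP=0+14+7=21, FN=0+10+8=18 → 82/121 = 0.6777
  run: TP=17, FP=0+12+8=20, FN=0+1+1=2 → 34/56 = 0.6071
  sit: TP=22, FP=10+1+3=14, FN=14+12+10=36 → 44/94 = 0.4681
  stand: TP=13, FP=8+1+10=19, FN=7+8+3=18 → 26/63 = 0.4127
Weighted-F1 score = Σ (supportᵢ/N)·F1 scoreᵢ with N=167: (59/167)·0.6777 + (19/167)·0.6071 + (58/167)·0.4681 + (31/167)·0.4127 = 0.548

0.548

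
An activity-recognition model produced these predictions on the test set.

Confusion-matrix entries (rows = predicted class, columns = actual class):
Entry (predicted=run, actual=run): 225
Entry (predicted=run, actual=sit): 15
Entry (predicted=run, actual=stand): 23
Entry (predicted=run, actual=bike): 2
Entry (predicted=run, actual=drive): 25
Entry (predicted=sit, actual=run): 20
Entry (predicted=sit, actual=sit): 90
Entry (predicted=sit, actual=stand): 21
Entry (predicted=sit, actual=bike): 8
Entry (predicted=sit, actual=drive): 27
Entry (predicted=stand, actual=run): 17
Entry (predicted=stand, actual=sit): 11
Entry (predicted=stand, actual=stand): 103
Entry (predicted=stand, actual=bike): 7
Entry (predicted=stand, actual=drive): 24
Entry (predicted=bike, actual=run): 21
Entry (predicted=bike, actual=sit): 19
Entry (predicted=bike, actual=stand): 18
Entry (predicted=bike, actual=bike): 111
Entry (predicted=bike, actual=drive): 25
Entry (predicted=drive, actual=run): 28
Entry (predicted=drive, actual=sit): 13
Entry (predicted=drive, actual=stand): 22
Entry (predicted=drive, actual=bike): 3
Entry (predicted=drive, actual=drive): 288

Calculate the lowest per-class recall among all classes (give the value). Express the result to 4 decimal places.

0.5508

Per-class recall (TP/(TP+FN)):
  run: TP=225, FN=20+17+21+28=86 → 225/311 = 0.72347
  sit: TP=90, FN=15+11+19+13=58 → 90/148 = 0.60811
  stand: TP=103, FN=23+21+18+22=84 → 103/187 = 0.55080
  bike: TP=111, FN=2+8+7+3=20 → 111/131 = 0.84733
  drive: TP=288, FN=25+27+24+25=101 → 288/389 = 0.74036
Lowest is class 'stand' with recall = 0.5508.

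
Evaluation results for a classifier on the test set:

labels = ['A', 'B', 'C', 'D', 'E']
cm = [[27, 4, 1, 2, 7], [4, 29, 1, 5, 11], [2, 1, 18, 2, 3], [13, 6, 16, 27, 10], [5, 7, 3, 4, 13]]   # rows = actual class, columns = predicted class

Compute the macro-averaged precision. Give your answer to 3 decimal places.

Per-class precision (TP/(TP+FP)):
  A: TP=27, FP=4+2+13+5=24 → 27/51 = 0.5294
  B: TP=29, FP=4+1+6+7=18 → 29/47 = 0.6170
  C: TP=18, FP=1+1+16+3=21 → 18/39 = 0.4615
  D: TP=27, FP=2+5+2+4=13 → 27/40 = 0.6750
  E: TP=13, FP=7+11+3+10=31 → 13/44 = 0.2955
Macro-precision = mean = (0.5294 + 0.6170 + 0.4615 + 0.6750 + 0.2955) / 5 = 0.516

0.516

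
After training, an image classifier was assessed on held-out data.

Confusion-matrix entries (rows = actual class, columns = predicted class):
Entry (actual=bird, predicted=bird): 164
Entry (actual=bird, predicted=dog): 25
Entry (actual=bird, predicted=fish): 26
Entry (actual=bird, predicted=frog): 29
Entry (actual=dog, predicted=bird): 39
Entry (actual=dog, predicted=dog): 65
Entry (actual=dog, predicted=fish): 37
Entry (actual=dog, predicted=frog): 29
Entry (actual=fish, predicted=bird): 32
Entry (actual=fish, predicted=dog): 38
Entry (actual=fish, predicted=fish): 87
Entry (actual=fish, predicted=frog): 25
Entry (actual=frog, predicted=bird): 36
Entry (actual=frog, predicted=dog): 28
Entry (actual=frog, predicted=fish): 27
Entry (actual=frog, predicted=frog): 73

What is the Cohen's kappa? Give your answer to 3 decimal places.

Observed agreement pₒ = trace/N = 389/760 = 0.5118
Expected agreement pₑ = Σ (rowᵢ·colᵢ)/N² = (244·271 + 170·156 + 182·177 + 164·156)/760² = 0.2605
κ = (pₒ − pₑ)/(1 − pₑ) = (0.5118 − 0.2605)/(1 − 0.2605) = 0.340

0.340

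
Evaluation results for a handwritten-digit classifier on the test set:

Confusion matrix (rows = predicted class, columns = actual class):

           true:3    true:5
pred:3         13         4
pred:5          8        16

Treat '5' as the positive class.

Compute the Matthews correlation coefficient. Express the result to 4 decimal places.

0.4252

MCC = (TP·TN − FP·FN) / √((TP+FP)(TP+FN)(TN+FP)(TN+FN))
Numerator = 16·13 − 8·4 = 176
Denominator = √(24·20·21·17) = √171360 = 413.9565
MCC = 176 / 413.9565 = 0.4252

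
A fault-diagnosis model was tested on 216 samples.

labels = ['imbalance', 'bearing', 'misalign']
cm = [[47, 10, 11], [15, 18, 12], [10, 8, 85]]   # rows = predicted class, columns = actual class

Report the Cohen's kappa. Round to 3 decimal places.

Observed agreement pₒ = trace/N = 150/216 = 0.6944
Expected agreement pₑ = Σ (rowᵢ·colᵢ)/N² = (72·68 + 36·45 + 108·103)/216² = 0.3781
κ = (pₒ − pₑ)/(1 − pₑ) = (0.6944 − 0.3781)/(1 − 0.3781) = 0.509

0.509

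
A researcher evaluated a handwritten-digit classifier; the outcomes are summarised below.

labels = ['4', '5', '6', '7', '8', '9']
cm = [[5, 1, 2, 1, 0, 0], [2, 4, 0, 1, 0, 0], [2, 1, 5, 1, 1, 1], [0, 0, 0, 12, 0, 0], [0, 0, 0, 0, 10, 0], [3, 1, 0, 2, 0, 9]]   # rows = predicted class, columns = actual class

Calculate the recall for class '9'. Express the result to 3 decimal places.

One-vs-rest for '9': TP = diagonal; FP = other classes predicted '9'; FN = '9' predicted as other.
recall = TP/(TP+FN).
9: TP=9, FN=0+0+1+0+0=1 → 9/10 = 0.9000

0.900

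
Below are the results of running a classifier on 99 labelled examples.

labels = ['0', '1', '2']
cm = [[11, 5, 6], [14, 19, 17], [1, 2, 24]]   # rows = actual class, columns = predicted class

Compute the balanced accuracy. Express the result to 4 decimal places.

0.5896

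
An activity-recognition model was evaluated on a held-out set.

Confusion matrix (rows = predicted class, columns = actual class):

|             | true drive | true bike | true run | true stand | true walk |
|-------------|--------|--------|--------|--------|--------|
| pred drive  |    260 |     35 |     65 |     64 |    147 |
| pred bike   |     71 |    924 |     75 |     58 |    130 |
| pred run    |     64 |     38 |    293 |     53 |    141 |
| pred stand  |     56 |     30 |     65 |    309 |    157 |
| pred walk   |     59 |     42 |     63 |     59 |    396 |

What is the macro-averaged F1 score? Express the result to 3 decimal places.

0.563

Per-class F1 score (2·TP/(2·TP+FP+FN)):
  drive: TP=260, FP=35+65+64+147=311, FN=71+64+56+59=250 → 520/1081 = 0.4810
  bike: TP=924, FP=71+75+58+130=334, FN=35+38+30+42=145 → 1848/2327 = 0.7942
  run: TP=293, FP=64+38+53+141=296, FN=65+75+65+63=268 → 586/1150 = 0.5096
  stand: TP=309, FP=56+30+65+157=308, FN=64+58+53+59=234 → 618/1160 = 0.5328
  walk: TP=396, FP=59+42+63+59=223, FN=147+130+141+157=575 → 792/1590 = 0.4981
Macro-F1 score = mean = (0.4810 + 0.7942 + 0.5096 + 0.5328 + 0.4981) / 5 = 0.563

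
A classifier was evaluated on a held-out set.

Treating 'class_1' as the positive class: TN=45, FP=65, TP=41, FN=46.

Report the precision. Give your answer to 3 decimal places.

Precision = TP/(TP+FP) = 41/(41+65) = 41/106 = 0.387

0.387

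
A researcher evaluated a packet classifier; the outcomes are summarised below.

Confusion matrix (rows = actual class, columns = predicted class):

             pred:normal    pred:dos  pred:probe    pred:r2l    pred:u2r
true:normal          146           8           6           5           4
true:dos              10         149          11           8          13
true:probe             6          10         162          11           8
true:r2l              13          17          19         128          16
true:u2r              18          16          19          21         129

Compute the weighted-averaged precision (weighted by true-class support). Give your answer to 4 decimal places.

0.7493

Per-class precision (TP/(TP+FP)):
  normal: TP=146, FP=10+6+13+18=47 → 146/193 = 0.75648
  dos: TP=149, FP=8+10+17+16=51 → 149/200 = 0.74500
  probe: TP=162, FP=6+11+19+19=55 → 162/217 = 0.74654
  r2l: TP=128, FP=5+8+11+21=45 → 128/173 = 0.73988
  u2r: TP=129, FP=4+13+8+16=41 → 129/170 = 0.75882
Weighted-precision = Σ (supportᵢ/N)·precisionᵢ with N=953: (169/953)·0.75648 + (191/953)·0.74500 + (197/953)·0.74654 + (193/953)·0.73988 + (203/953)·0.75882 = 0.7493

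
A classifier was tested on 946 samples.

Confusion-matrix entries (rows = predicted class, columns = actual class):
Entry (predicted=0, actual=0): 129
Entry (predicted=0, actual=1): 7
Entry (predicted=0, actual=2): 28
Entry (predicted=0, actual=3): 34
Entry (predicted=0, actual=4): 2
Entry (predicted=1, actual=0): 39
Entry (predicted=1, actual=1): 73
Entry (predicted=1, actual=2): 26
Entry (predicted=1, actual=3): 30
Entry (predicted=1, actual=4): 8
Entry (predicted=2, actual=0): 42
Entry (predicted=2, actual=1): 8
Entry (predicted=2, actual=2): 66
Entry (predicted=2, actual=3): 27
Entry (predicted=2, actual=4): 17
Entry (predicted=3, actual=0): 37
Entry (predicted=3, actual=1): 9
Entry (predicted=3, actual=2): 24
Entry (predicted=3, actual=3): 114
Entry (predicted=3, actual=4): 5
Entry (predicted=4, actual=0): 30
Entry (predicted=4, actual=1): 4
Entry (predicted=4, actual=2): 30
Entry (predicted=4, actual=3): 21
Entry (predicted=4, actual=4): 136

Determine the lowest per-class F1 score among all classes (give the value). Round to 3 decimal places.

Per-class F1 score (2·TP/(2·TP+FP+FN)):
  0: TP=129, FP=7+28+34+2=71, FN=39+42+37+30=148 → 258/477 = 0.5409
  1: TP=73, FP=39+26+30+8=103, FN=7+8+9+4=28 → 146/277 = 0.5271
  2: TP=66, FP=42+8+27+17=94, FN=28+26+24+30=108 → 132/334 = 0.3952
  3: TP=114, FP=37+9+24+5=75, FN=34+30+27+21=112 → 228/415 = 0.5494
  4: TP=136, FP=30+4+30+21=85, FN=2+8+17+5=32 → 272/389 = 0.6992
Lowest is class '2' with F1 score = 0.395.

0.395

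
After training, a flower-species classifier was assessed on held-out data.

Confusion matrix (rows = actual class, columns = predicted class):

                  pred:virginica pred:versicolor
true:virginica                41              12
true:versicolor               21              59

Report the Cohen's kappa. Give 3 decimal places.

Observed agreement pₒ = trace/N = 100/133 = 0.7519
Expected agreement pₑ = Σ (rowᵢ·colᵢ)/N² = (53·62 + 80·71)/133² = 0.5069
κ = (pₒ − pₑ)/(1 − pₑ) = (0.7519 − 0.5069)/(1 − 0.5069) = 0.497

0.497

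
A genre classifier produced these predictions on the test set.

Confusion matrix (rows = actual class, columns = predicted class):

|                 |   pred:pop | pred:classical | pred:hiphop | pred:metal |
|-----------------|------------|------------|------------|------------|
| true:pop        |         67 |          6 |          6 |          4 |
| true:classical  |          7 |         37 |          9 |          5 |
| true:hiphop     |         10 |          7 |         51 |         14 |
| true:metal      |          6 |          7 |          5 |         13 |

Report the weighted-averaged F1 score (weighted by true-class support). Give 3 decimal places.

0.663

Per-class F1 score (2·TP/(2·TP+FP+FN)):
  pop: TP=67, FP=7+10+6=23, FN=6+6+4=16 → 134/173 = 0.7746
  classical: TP=37, FP=6+7+7=20, FN=7+9+5=21 → 74/115 = 0.6435
  hiphop: TP=51, FP=6+9+5=20, FN=10+7+14=31 → 102/153 = 0.6667
  metal: TP=13, FP=4+5+14=23, FN=6+7+5=18 → 26/67 = 0.3881
Weighted-F1 score = Σ (supportᵢ/N)·F1 scoreᵢ with N=254: (83/254)·0.7746 + (58/254)·0.6435 + (82/254)·0.6667 + (31/254)·0.3881 = 0.663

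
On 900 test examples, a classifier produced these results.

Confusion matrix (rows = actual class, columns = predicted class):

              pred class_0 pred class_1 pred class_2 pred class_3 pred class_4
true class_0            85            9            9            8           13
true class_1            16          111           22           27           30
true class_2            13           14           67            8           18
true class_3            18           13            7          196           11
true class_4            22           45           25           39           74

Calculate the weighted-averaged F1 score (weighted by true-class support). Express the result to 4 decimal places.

Per-class F1 score (2·TP/(2·TP+FP+FN)):
  class_0: TP=85, FP=16+13+18+22=69, FN=9+9+8+13=39 → 170/278 = 0.61151
  class_1: TP=111, FP=9+14+13+45=81, FN=16+22+27+30=95 → 222/398 = 0.55779
  class_2: TP=67, FP=9+22+7+25=63, FN=13+14+8+18=53 → 134/250 = 0.53600
  class_3: TP=196, FP=8+27+8+39=82, FN=18+13+7+11=49 → 392/523 = 0.74952
  class_4: TP=74, FP=13+30+18+11=72, FN=22+45+25+39=131 → 148/351 = 0.42165
Weighted-F1 score = Σ (supportᵢ/N)·F1 scoreᵢ with N=900: (124/900)·0.61151 + (206/900)·0.55779 + (120/900)·0.53600 + (245/900)·0.74952 + (205/900)·0.42165 = 0.5835

0.5835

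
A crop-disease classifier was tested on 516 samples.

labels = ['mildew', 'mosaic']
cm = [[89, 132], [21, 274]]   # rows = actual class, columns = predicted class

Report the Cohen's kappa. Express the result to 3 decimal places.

0.354

Observed agreement pₒ = trace/N = 363/516 = 0.7035
Expected agreement pₑ = Σ (rowᵢ·colᵢ)/N² = (221·110 + 295·406)/516² = 0.5411
κ = (pₒ − pₑ)/(1 − pₑ) = (0.7035 − 0.5411)/(1 − 0.5411) = 0.354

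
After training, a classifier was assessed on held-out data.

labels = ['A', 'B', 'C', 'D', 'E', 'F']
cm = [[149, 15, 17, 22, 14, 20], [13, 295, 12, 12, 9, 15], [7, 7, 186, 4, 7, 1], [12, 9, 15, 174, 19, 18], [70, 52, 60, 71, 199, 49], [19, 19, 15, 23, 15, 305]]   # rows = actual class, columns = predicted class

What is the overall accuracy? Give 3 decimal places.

Accuracy = trace / total = (149+295+186+174+199+305=1308) / 1949 = 1308/1949 = 0.671

0.671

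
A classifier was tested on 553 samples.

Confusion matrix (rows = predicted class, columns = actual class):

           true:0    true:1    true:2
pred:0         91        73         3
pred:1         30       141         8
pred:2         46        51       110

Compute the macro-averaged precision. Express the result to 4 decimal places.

0.6213

Per-class precision (TP/(TP+FP)):
  0: TP=91, FP=73+3=76 → 91/167 = 0.54491
  1: TP=141, FP=30+8=38 → 141/179 = 0.78771
  2: TP=110, FP=46+51=97 → 110/207 = 0.53140
Macro-precision = mean = (0.54491 + 0.78771 + 0.53140) / 3 = 0.6213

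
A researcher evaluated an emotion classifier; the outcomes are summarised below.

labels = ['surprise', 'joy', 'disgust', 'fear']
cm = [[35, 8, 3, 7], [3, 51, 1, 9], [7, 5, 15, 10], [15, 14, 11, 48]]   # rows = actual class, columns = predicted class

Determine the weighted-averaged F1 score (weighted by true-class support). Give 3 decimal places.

Per-class F1 score (2·TP/(2·TP+FP+FN)):
  surprise: TP=35, FP=3+7+15=25, FN=8+3+7=18 → 70/113 = 0.6195
  joy: TP=51, FP=8+5+14=27, FN=3+1+9=13 → 102/142 = 0.7183
  disgust: TP=15, FP=3+1+11=15, FN=7+5+10=22 → 30/67 = 0.4478
  fear: TP=48, FP=7+9+10=26, FN=15+14+11=40 → 96/162 = 0.5926
Weighted-F1 score = Σ (supportᵢ/N)·F1 scoreᵢ with N=242: (53/242)·0.6195 + (64/242)·0.7183 + (37/242)·0.4478 + (88/242)·0.5926 = 0.610

0.610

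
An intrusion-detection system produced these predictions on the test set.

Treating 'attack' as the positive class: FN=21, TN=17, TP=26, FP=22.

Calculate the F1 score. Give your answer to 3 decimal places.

0.547

Precision = TP/(TP+FP) = 26/48 = 0.5417
Recall = TP/(TP+FN) = 26/47 = 0.5532
F1 = 2·TP/(2·TP+FP+FN) = 52/95 = 0.547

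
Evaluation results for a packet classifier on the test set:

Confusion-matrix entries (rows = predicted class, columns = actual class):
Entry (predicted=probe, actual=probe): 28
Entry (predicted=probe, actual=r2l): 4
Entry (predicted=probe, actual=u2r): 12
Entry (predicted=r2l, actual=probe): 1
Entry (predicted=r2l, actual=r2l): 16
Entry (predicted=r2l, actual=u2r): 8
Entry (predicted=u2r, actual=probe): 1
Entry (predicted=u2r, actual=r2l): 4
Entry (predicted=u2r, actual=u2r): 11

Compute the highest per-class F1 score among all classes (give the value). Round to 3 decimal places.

0.757

Per-class F1 score (2·TP/(2·TP+FP+FN)):
  probe: TP=28, FP=4+12=16, FN=1+1=2 → 56/74 = 0.7568
  r2l: TP=16, FP=1+8=9, FN=4+4=8 → 32/49 = 0.6531
  u2r: TP=11, FP=1+4=5, FN=12+8=20 → 22/47 = 0.4681
Highest is class 'probe' with F1 score = 0.757.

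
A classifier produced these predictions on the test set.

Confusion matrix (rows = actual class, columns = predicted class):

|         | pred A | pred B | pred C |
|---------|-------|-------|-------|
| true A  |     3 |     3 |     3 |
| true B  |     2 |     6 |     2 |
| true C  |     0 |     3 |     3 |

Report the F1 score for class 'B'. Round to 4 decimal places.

Treat 'B' as positive and all other classes as negative.
F1 score = 2·TP/(2·TP+FP+FN).
B: TP=6, FP=3+3=6, FN=2+2=4 → 12/22 = 0.54545

0.5455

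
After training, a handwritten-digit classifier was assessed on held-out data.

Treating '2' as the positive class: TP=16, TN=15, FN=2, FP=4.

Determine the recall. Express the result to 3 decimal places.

Recall = TP/(TP+FN) = 16/(16+2) = 16/18 = 0.889

0.889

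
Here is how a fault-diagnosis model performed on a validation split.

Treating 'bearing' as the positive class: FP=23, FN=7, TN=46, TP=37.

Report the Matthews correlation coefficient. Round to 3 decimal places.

0.496

MCC = (TP·TN − FP·FN) / √((TP+FP)(TP+FN)(TN+FP)(TN+FN))
Numerator = 37·46 − 23·7 = 1541
Denominator = √(60·44·69·53) = √9654480 = 3107.1659
MCC = 1541 / 3107.1659 = 0.496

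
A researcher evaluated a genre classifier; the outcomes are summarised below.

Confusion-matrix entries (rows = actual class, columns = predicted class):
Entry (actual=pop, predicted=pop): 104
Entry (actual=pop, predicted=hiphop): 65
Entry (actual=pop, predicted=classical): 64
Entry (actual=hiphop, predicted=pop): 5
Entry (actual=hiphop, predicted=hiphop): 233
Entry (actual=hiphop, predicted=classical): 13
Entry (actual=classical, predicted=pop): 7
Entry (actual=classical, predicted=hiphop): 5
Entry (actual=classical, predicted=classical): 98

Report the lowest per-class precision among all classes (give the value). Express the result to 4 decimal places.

0.5600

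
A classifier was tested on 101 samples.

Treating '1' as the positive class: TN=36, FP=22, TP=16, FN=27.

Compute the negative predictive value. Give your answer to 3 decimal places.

0.571

NPV = TN/(TN+FN) = 36/(36+27) = 0.571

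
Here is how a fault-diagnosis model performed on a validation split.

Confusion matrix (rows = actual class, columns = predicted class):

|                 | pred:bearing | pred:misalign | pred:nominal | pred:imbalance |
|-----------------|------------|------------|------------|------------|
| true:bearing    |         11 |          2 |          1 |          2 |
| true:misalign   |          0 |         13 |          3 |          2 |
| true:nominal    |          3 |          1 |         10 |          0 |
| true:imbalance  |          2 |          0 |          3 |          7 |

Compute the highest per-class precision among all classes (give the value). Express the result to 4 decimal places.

Per-class precision (TP/(TP+FP)):
  bearing: TP=11, FP=0+3+2=5 → 11/16 = 0.68750
  misalign: TP=13, FP=2+1+0=3 → 13/16 = 0.81250
  nominal: TP=10, FP=1+3+3=7 → 10/17 = 0.58824
  imbalance: TP=7, FP=2+2+0=4 → 7/11 = 0.63636
Highest is class 'misalign' with precision = 0.8125.

0.8125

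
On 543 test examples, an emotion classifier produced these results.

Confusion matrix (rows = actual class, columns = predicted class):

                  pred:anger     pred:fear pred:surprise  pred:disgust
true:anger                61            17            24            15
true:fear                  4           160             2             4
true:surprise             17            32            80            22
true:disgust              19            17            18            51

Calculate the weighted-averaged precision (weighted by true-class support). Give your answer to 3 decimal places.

Per-class precision (TP/(TP+FP)):
  anger: TP=61, FP=4+17+19=40 → 61/101 = 0.6040
  fear: TP=160, FP=17+32+17=66 → 160/226 = 0.7080
  surprise: TP=80, FP=24+2+18=44 → 80/124 = 0.6452
  disgust: TP=51, FP=15+4+22=41 → 51/92 = 0.5543
Weighted-precision = Σ (supportᵢ/N)·precisionᵢ with N=543: (117/543)·0.6040 + (170/543)·0.7080 + (151/543)·0.6452 + (105/543)·0.5543 = 0.638

0.638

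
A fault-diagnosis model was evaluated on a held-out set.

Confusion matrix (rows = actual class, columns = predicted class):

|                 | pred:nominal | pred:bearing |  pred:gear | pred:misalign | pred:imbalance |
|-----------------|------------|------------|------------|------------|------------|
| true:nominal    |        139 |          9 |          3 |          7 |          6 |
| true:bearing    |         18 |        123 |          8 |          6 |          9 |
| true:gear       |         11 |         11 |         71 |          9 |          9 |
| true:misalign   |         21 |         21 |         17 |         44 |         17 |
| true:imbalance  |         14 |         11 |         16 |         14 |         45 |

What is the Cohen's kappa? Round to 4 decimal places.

Observed agreement pₒ = trace/N = 422/659 = 0.64036
Expected agreement pₑ = Σ (rowᵢ·colᵢ)/N² = (164·203 + 164·175 + 111·115 + 120·80 + 100·86)/659² = 0.21405
κ = (pₒ − pₑ)/(1 − pₑ) = (0.64036 − 0.21405)/(1 − 0.21405) = 0.5424

0.5424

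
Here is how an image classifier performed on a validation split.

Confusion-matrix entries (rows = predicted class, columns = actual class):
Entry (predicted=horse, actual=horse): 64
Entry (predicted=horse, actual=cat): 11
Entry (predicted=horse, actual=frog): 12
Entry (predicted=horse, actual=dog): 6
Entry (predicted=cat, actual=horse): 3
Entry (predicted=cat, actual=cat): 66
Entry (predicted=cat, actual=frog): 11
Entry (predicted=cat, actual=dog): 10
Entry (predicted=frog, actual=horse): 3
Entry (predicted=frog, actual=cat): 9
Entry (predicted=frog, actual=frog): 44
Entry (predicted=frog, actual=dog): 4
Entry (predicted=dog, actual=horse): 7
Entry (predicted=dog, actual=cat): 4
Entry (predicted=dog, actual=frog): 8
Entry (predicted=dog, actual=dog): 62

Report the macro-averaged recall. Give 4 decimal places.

Per-class recall (TP/(TP+FN)):
  horse: TP=64, FN=3+3+7=13 → 64/77 = 0.83117
  cat: TP=66, FN=11+9+4=24 → 66/90 = 0.73333
  frog: TP=44, FN=12+11+8=31 → 44/75 = 0.58667
  dog: TP=62, FN=6+10+4=20 → 62/82 = 0.75610
Macro-recall = mean = (0.83117 + 0.73333 + 0.58667 + 0.75610) / 4 = 0.7268

0.7268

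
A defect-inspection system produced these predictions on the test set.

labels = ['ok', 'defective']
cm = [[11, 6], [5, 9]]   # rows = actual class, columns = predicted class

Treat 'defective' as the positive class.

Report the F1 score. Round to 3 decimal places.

0.621

Precision = TP/(TP+FP) = 9/15 = 0.6000
Recall = TP/(TP+FN) = 9/14 = 0.6429
F1 = 2·TP/(2·TP+FP+FN) = 18/29 = 0.621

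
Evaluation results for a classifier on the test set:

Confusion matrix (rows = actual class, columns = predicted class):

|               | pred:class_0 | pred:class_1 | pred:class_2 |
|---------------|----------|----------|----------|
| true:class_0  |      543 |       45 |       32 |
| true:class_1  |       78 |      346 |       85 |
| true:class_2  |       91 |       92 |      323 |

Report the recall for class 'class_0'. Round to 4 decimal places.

0.8758

One-vs-rest for 'class_0': TP = diagonal; FP = other classes predicted 'class_0'; FN = 'class_0' predicted as other.
recall = TP/(TP+FN).
class_0: TP=543, FN=45+32=77 → 543/620 = 0.87581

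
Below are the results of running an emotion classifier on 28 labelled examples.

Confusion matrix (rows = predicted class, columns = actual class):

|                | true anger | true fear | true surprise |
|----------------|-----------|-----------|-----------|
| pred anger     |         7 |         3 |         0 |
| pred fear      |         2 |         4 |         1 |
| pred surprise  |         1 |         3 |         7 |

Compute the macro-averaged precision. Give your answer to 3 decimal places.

Per-class precision (TP/(TP+FP)):
  anger: TP=7, FP=3+0=3 → 7/10 = 0.7000
  fear: TP=4, FP=2+1=3 → 4/7 = 0.5714
  surprise: TP=7, FP=1+3=4 → 7/11 = 0.6364
Macro-precision = mean = (0.7000 + 0.5714 + 0.6364) / 3 = 0.636

0.636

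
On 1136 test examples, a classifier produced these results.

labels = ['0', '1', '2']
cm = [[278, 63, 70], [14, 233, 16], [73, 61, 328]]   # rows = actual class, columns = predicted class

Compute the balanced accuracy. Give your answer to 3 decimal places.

Balanced accuracy = mean of per-class recall.
  0: recall = 278/411 = 0.6764
  1: recall = 233/263 = 0.8859
  2: recall = 328/462 = 0.7100
Mean = (0.6764 + 0.8859 + 0.7100) / 3 = 0.757

0.757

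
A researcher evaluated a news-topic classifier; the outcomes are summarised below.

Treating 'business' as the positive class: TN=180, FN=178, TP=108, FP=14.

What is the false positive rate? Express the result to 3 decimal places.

0.072

FPR = FP/(FP+TN) = 14/(14+180) = 0.072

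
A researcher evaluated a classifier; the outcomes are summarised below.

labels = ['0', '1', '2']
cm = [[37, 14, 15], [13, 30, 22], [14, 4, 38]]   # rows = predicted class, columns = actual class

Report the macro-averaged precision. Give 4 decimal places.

0.5669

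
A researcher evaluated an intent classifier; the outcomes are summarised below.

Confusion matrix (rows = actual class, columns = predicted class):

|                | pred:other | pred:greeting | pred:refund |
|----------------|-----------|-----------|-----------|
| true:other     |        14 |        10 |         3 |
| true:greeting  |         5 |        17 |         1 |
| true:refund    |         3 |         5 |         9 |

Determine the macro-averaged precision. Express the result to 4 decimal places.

Per-class precision (TP/(TP+FP)):
  other: TP=14, FP=5+3=8 → 14/22 = 0.63636
  greeting: TP=17, FP=10+5=15 → 17/32 = 0.53125
  refund: TP=9, FP=3+1=4 → 9/13 = 0.69231
Macro-precision = mean = (0.63636 + 0.53125 + 0.69231) / 3 = 0.6200

0.6200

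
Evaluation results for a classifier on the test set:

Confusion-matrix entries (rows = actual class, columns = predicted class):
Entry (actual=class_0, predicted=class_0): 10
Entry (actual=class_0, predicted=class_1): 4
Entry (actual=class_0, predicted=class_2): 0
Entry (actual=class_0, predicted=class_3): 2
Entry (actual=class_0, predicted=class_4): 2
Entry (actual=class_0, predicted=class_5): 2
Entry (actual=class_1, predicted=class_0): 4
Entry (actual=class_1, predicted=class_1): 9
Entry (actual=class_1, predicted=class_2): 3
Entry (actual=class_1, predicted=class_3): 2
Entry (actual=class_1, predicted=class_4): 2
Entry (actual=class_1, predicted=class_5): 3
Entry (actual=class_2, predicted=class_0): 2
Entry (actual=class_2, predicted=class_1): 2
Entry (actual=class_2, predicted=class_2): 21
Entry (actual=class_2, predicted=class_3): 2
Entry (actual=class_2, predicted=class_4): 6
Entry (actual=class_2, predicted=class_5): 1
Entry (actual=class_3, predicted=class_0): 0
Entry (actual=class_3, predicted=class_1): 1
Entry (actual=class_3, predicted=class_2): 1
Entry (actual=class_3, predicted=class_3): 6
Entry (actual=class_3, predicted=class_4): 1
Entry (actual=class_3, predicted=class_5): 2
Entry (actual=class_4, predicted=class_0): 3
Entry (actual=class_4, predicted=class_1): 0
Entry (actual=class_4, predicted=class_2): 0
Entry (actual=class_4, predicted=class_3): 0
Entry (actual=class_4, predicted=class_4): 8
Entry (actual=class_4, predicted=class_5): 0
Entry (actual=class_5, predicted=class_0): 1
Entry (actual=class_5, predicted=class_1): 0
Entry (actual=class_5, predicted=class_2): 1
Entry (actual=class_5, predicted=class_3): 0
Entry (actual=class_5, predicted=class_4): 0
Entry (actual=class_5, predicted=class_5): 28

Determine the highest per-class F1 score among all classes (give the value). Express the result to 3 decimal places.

0.848

Per-class F1 score (2·TP/(2·TP+FP+FN)):
  class_0: TP=10, FP=4+2+0+3+1=10, FN=4+0+2+2+2=10 → 20/40 = 0.5000
  class_1: TP=9, FP=4+2+1+0+0=7, FN=4+3+2+2+3=14 → 18/39 = 0.4615
  class_2: TP=21, FP=0+3+1+0+1=5, FN=2+2+2+6+1=13 → 42/60 = 0.7000
  class_3: TP=6, FP=2+2+2+0+0=6, FN=0+1+1+1+2=5 → 12/23 = 0.5217
  class_4: TP=8, FP=2+2+6+1+0=11, FN=3+0+0+0+0=3 → 16/30 = 0.5333
  class_5: TP=28, FP=2+3+1+2+0=8, FN=1+0+1+0+0=2 → 56/66 = 0.8485
Highest is class 'class_5' with F1 score = 0.848.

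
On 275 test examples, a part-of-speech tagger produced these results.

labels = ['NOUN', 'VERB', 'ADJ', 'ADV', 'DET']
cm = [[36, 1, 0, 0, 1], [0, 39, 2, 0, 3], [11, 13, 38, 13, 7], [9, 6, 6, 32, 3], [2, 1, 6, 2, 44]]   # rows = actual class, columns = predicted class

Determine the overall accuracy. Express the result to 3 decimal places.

0.687

Accuracy = trace / total = (36+39+38+32+44=189) / 275 = 189/275 = 0.687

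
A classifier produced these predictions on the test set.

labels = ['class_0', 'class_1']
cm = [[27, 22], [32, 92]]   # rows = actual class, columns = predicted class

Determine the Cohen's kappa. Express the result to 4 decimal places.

0.2759

Observed agreement pₒ = trace/N = 119/173 = 0.68786
Expected agreement pₑ = Σ (rowᵢ·colᵢ)/N² = (49·59 + 124·114)/173² = 0.56891
κ = (pₒ − pₑ)/(1 − pₑ) = (0.68786 − 0.56891)/(1 − 0.56891) = 0.2759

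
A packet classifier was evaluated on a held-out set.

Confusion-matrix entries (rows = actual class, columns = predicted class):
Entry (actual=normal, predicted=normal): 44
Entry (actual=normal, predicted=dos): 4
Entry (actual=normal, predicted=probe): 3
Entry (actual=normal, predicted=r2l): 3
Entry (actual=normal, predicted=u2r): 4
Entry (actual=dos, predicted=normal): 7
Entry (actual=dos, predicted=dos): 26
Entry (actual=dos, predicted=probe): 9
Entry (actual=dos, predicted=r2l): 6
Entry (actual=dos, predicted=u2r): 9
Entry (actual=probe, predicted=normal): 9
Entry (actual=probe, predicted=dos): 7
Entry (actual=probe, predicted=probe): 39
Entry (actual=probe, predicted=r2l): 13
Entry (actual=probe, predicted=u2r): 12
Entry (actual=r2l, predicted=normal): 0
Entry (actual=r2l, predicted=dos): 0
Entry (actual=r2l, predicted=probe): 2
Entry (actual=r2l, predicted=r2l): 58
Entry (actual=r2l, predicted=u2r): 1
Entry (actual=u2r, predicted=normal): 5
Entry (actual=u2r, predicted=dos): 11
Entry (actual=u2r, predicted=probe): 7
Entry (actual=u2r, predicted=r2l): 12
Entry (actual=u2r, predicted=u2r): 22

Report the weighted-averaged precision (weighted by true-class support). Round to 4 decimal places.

0.5965

Per-class precision (TP/(TP+FP)):
  normal: TP=44, FP=7+9+0+5=21 → 44/65 = 0.67692
  dos: TP=26, FP=4+7+0+11=22 → 26/48 = 0.54167
  probe: TP=39, FP=3+9+2+7=21 → 39/60 = 0.65000
  r2l: TP=58, FP=3+6+13+12=34 → 58/92 = 0.63043
  u2r: TP=22, FP=4+9+12+1=26 → 22/48 = 0.45833
Weighted-precision = Σ (supportᵢ/N)·precisionᵢ with N=313: (58/313)·0.67692 + (57/313)·0.54167 + (80/313)·0.65000 + (61/313)·0.63043 + (57/313)·0.45833 = 0.5965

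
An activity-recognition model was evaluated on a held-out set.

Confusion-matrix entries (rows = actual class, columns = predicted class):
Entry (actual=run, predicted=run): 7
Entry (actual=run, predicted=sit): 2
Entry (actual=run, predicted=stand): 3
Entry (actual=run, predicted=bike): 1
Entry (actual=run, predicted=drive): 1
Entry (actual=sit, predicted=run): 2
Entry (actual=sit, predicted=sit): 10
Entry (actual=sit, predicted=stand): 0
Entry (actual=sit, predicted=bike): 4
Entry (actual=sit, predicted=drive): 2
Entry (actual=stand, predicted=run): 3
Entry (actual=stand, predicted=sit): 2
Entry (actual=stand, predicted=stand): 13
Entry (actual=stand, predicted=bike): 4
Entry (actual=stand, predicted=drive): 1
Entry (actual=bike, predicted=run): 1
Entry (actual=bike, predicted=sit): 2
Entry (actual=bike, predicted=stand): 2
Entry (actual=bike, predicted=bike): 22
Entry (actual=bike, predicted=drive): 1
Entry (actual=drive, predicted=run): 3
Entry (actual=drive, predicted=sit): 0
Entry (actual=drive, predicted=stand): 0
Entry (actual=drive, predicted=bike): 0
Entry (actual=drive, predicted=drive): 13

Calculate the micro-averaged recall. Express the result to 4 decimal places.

0.6566

Micro-averaging pools counts across classes: ΣTP=65, ΣFP=34, ΣFN=34.
Micro-recall = TP/(TP+FN) on pooled counts = 0.6566 (equals overall accuracy in single-label multiclass).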